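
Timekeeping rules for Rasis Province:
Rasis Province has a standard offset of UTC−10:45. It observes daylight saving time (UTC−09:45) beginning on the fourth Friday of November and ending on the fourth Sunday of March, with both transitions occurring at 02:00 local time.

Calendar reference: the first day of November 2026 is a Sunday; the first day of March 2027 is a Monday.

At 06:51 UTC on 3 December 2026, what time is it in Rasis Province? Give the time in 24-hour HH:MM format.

1 November 2026 is a Sunday, so the first Friday is November 6 and the fourth is November 27.
1 March 2027 is a Monday, so the first Sunday is March 7 and the fourth is March 28.
At the standard offset (UTC−10:45), 06:51 UTC − 10h45m = 20:06 Rasis Province standard time (rolling into the previous day, 2 December 2026).
The standard-time date in Rasis Province, 2 December 2026, lies within the daylight-saving period (27 November 2026 – 28 March 2027), so Rasis Province is on daylight time, UTC−09:45.
06:51 UTC − 9h45m = 21:06 local (rolling into the previous day, 2 December 2026).

21:06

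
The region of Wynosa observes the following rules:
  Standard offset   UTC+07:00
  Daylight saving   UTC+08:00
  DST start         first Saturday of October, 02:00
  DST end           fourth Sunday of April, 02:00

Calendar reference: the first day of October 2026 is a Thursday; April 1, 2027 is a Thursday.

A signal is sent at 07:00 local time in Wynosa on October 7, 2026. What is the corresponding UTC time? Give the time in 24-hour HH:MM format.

23:00

1 October 2026 is a Thursday, so the first Saturday is October 3.
1 April 2027 is a Thursday, so the first Sunday is April 4 and the fourth is April 25.
October 7, 2026 falls between 3 October 2026 and 25 April 2027, so daylight saving is in effect and Wynosa is at UTC+08:00.
07:00 local − 8h = 23:00 UTC (rolling into the previous day, 6 October 2026).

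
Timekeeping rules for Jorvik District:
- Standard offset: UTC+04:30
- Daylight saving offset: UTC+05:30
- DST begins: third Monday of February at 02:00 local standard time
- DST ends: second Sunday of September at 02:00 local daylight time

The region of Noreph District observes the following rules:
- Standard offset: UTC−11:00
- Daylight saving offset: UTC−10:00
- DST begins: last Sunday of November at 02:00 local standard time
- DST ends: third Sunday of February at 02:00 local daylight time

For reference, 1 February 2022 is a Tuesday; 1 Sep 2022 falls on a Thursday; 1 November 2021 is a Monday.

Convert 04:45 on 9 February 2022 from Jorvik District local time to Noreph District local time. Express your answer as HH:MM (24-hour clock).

1 February 2022 is a Tuesday, so the first Monday is February 7 and the third is February 21.
1 September 2022 is a Thursday, so the first Sunday is September 4 and the second is September 11.
Daylight saving runs 21 February – 11 September; 9 February 2022 is outside that window, so Jorvik District is on standard time at UTC+04:30.
04:45 Jorvik District − 4h30m = 00:15 UTC.
1 November 2021 is a Monday, so Sundays fall on 7, 14, 21, 28; the last is November 28.
1 February 2022 is a Tuesday, so the first Sunday is February 6 and the third is February 20.
At the standard offset (UTC−11:00), 00:15 UTC − 11h = 13:15 Noreph District standard time (rolling into the previous day, 8 February 2022).
The standard-time date in Noreph District, 8 February 2022, falls between 28 November 2021 and 20 February 2022, so daylight saving is in effect and Noreph District is at UTC−10:00.
00:15 UTC − 10h = 14:15 Noreph District (rolling into the previous day, 8 February 2022).

14:15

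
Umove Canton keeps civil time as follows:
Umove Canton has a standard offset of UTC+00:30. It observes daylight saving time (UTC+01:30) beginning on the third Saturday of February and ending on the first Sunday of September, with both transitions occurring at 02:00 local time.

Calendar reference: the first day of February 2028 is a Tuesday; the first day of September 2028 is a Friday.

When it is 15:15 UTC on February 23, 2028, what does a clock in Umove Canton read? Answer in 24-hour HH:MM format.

1 February 2028 is a Tuesday, so the first Saturday is February 5 and the third is February 19.
1 September 2028 is a Friday, so the first Sunday is September 3.
At the standard offset (UTC+00:30), 15:15 UTC + 0h30m = 15:45 Umove Canton standard time.
Daylight saving runs 19 February – 3 September; the standard-time date in Umove Canton, February 23, 2028, is inside that window, so Umove Canton is at UTC+01:30.
15:15 UTC + 1h30m = 16:45 local.

16:45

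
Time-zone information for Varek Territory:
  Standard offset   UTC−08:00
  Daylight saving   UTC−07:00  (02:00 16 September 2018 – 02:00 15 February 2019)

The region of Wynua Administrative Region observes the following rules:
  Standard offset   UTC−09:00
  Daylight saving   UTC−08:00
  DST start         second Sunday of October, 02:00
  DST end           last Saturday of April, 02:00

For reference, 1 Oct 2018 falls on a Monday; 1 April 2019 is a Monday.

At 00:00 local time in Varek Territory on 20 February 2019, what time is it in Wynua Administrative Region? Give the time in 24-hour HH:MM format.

00:00

20 February 2019 does not fall between 16 September 2018 and 15 February 2019, so daylight saving is not in effect and Varek Territory is at UTC−08:00.
00:00 Varek Territory + 8h = 08:00 UTC.
1 October 2018 is a Monday, so the first Sunday is October 7 and the second is October 14.
1 April 2019 is a Monday, so Saturdays fall on 6, 13, 20, 27; the last is April 27.
At the standard offset (UTC−09:00), 08:00 UTC − 9h = 23:00 Wynua Administrative Region standard time (rolling into the previous day, 19 February 2019).
The standard-time date in Wynua Administrative Region, 19 February 2019, falls between 14 October 2018 and 27 April 2019, so daylight saving is in effect and Wynua Administrative Region is at UTC−08:00.
08:00 UTC − 8h = 00:00 Wynua Administrative Region.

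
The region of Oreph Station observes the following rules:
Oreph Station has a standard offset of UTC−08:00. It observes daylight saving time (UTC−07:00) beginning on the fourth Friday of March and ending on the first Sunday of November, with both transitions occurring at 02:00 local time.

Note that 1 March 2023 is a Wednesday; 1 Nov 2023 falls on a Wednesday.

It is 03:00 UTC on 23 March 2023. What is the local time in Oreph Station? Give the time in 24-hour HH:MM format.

1 March 2023 is a Wednesday, so the first Friday is March 3 and the fourth is March 24.
1 November 2023 is a Wednesday, so the first Sunday is November 5.
At the standard offset (UTC−08:00), 03:00 UTC − 8h = 19:00 Oreph Station standard time (rolling into the previous day, 22 March 2023).
The standard-time date in Oreph Station, 22 March 2023, is outside the daylight-saving period (24 March – 5 November), so Oreph Station is on standard time, UTC−08:00.
03:00 UTC − 8h = 19:00 local (rolling into the previous day, 22 March 2023).

19:00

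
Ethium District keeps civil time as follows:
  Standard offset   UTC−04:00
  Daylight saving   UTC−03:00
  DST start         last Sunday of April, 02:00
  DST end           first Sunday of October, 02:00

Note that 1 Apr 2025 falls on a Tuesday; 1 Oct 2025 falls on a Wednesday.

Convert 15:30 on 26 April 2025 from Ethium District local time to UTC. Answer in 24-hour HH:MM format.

1 April 2025 is a Tuesday, so Sundays fall on 6, 13, 20, 27; the last is April 27.
1 October 2025 is a Wednesday, so the first Sunday is October 5.
26 April 2025 is outside the daylight-saving period (27 April – 5 October), so Ethium District is on standard time, UTC−04:00.
15:30 local + 4h = 19:30 UTC.

19:30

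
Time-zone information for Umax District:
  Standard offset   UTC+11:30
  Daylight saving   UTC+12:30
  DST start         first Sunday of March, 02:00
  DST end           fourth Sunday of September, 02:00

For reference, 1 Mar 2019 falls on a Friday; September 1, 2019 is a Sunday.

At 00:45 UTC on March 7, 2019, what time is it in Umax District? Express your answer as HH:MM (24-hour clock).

13:15

1 March 2019 is a Friday, so the first Sunday is March 3.
1 September 2019 is a Sunday, so the first Sunday is September 1 and the fourth is September 22.
At the standard offset (UTC+11:30), 00:45 UTC + 11h30m = 12:15 Umax District standard time.
Daylight saving runs 3 March – 22 September; the standard-time date in Umax District, March 7, 2019, is inside that window, so Umax District is at UTC+12:30.
00:45 UTC + 12h30m = 13:15 local.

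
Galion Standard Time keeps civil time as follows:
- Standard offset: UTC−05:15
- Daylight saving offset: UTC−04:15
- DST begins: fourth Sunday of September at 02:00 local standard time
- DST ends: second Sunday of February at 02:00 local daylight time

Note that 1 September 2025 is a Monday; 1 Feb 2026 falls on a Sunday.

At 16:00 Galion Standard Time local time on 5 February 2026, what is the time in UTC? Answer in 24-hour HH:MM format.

20:15

1 September 2025 is a Monday, so the first Sunday is September 7 and the fourth is September 28.
1 February 2026 is a Sunday, so the first Sunday is February 1 and the second is February 8.
Daylight saving runs 28 September 2025 – 8 February 2026; 5 February 2026 is inside that window, so Galion Standard Time is at UTC−04:15.
16:00 local + 4h15m = 20:15 UTC.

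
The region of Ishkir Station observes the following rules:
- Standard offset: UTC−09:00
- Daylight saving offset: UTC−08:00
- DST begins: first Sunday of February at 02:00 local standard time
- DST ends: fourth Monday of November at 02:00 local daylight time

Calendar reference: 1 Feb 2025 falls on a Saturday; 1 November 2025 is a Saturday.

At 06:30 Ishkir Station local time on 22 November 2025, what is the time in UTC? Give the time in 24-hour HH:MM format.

14:30

1 February 2025 is a Saturday, so the first Sunday is February 2.
1 November 2025 is a Saturday, so the first Monday is November 3 and the fourth is November 24.
22 November 2025 lies within the daylight-saving period (2 February – 24 November), so Ishkir Station is on daylight time, UTC−08:00.
06:30 local + 8h = 14:30 UTC.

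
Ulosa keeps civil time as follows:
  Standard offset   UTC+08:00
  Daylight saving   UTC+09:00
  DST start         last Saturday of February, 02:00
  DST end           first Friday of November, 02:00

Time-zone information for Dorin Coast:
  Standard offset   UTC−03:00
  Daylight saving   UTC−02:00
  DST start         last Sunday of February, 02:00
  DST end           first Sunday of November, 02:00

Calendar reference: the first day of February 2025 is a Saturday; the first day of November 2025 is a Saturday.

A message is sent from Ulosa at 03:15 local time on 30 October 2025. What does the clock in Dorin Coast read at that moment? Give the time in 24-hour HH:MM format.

16:15

1 February 2025 is a Saturday, so Saturdays fall on 1, 8, 15, 22; the last is February 22.
1 November 2025 is a Saturday, so the first Friday is November 7.
30 October 2025 lies within the daylight-saving period (22 February – 7 November), so Ulosa is on daylight time, UTC+09:00.
03:15 Ulosa − 9h = 18:15 UTC (rolling into the previous day, 29 October 2025).
1 February 2025 is a Saturday, so Sundays fall on 2, 9, 16, 23; the last is February 23.
1 November 2025 is a Saturday, so the first Sunday is November 2.
At the standard offset (UTC−03:00), 18:15 UTC − 3h = 15:15 Dorin Coast standard time.
The standard-time date in Dorin Coast, 29 October 2025, falls between 23 February and 2 November, so daylight saving is in effect and Dorin Coast is at UTC−02:00.
18:15 UTC − 2h = 16:15 Dorin Coast.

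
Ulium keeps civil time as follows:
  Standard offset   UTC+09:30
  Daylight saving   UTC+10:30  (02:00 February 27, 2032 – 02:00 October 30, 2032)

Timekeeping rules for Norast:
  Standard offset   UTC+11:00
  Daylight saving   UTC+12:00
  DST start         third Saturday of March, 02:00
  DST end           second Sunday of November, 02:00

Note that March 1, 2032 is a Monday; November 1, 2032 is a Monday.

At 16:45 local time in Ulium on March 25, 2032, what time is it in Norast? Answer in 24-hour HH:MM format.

18:15

March 25, 2032 lies within the daylight-saving period (27 February – 30 October), so Ulium is on daylight time, UTC+10:30.
16:45 Ulium − 10h30m = 06:15 UTC.
1 March 2032 is a Monday, so the first Saturday is March 6 and the third is March 20.
1 November 2032 is a Monday, so the first Sunday is November 7 and the second is November 14.
At the standard offset (UTC+11:00), 06:15 UTC + 11h = 17:15 Norast standard time.
The standard-time date in Norast, March 25, 2032, lies within the daylight-saving period (20 March – 14 November), so Norast is on daylight time, UTC+12:00.
06:15 UTC + 12h = 18:15 Norast.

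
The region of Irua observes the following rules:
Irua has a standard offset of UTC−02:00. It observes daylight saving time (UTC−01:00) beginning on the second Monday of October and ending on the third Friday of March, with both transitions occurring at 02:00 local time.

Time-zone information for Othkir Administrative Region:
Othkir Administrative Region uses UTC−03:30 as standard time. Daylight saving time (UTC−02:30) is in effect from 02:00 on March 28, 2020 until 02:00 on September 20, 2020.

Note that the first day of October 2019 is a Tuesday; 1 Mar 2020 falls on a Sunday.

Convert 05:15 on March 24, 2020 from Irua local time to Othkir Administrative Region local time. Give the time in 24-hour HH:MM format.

1 October 2019 is a Tuesday, so the first Monday is October 7 and the second is October 14.
1 March 2020 is a Sunday, so the first Friday is March 6 and the third is March 20.
Daylight saving runs 14 October 2019 – 20 March 2020; March 24, 2020 is outside that window, so Irua is on standard time at UTC−02:00.
05:15 Irua + 2h = 07:15 UTC.
At the standard offset (UTC−03:30), 07:15 UTC − 3h30m = 03:45 Othkir Administrative Region standard time.
Daylight saving runs 28 March – 20 September; the standard-time date in Othkir Administrative Region, March 24, 2020, is outside that window, so Othkir Administrative Region is on standard time at UTC−03:30.
07:15 UTC − 3h30m = 03:45 Othkir Administrative Region.

03:45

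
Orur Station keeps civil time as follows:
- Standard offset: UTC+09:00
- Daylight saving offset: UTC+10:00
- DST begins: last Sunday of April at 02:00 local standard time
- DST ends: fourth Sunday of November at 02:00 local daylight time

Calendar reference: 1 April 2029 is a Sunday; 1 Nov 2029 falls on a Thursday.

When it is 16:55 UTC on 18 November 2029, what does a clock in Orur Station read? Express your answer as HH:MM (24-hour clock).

02:55

1 April 2029 is a Sunday, so Sundays fall on 1, 8, 15, 22, 29; the last is April 29.
1 November 2029 is a Thursday, so the first Sunday is November 4 and the fourth is November 25.
At the standard offset (UTC+09:00), 16:55 UTC + 9h = 01:55 Orur Station standard time (rolling into the next day, 19 November 2029).
The standard-time date in Orur Station, 19 November 2029, falls between 29 April and 25 November, so daylight saving is in effect and Orur Station is at UTC+10:00.
16:55 UTC + 10h = 02:55 local (rolling into the next day, 19 November 2029).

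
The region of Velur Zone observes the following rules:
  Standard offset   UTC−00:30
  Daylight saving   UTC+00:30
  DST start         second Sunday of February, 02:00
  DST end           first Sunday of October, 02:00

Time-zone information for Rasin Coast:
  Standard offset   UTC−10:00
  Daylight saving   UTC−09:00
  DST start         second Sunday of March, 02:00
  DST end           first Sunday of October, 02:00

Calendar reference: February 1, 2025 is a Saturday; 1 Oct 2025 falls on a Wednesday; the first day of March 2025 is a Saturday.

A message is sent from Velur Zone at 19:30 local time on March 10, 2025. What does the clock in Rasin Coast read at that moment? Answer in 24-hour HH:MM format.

1 February 2025 is a Saturday, so the first Sunday is February 2 and the second is February 9.
1 October 2025 is a Wednesday, so the first Sunday is October 5.
March 10, 2025 lies within the daylight-saving period (9 February – 5 October), so Velur Zone is on daylight time, UTC+00:30.
19:30 Velur Zone − 0h30m = 19:00 UTC.
1 March 2025 is a Saturday, so the first Sunday is March 2 and the second is March 9.
1 October 2025 is a Wednesday, so the first Sunday is October 5.
At the standard offset (UTC−10:00), 19:00 UTC − 10h = 09:00 Rasin Coast standard time.
The standard-time date in Rasin Coast, March 10, 2025, falls between 9 March and 5 October, so daylight saving is in effect and Rasin Coast is at UTC−09:00.
19:00 UTC − 9h = 10:00 Rasin Coast.

10:00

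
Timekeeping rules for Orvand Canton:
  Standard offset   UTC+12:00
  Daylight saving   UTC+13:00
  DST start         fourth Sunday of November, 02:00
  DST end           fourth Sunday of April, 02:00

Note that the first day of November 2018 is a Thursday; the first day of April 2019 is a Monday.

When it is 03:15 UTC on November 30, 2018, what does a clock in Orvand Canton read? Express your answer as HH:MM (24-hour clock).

1 November 2018 is a Thursday, so the first Sunday is November 4 and the fourth is November 25.
1 April 2019 is a Monday, so the first Sunday is April 7 and the fourth is April 28.
At the standard offset (UTC+12:00), 03:15 UTC + 12h = 15:15 Orvand Canton standard time.
The standard-time date in Orvand Canton, November 30, 2018, lies within the daylight-saving period (25 November 2018 – 28 April 2019), so Orvand Canton is on daylight time, UTC+13:00.
03:15 UTC + 13h = 16:15 local.

16:15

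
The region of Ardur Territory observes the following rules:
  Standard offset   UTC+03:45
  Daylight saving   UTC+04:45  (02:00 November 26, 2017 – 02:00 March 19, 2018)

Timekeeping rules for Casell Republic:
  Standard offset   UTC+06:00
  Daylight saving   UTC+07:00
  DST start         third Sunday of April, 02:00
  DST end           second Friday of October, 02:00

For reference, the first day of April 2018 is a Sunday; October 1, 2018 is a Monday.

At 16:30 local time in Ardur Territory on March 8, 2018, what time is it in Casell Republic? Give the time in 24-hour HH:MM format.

March 8, 2018 falls between 26 November 2017 and 19 March 2018, so daylight saving is in effect and Ardur Territory is at UTC+04:45.
16:30 Ardur Territory − 4h45m = 11:45 UTC.
1 April 2018 is a Sunday, so the first Sunday is April 1 and the third is April 15.
1 October 2018 is a Monday, so the first Friday is October 5 and the second is October 12.
At the standard offset (UTC+06:00), 11:45 UTC + 6h = 17:45 Casell Republic standard time.
Daylight saving runs 15 April – 12 October; the standard-time date in Casell Republic, March 8, 2018, is outside that window, so Casell Republic is on standard time at UTC+06:00.
11:45 UTC + 6h = 17:45 Casell Republic.

17:45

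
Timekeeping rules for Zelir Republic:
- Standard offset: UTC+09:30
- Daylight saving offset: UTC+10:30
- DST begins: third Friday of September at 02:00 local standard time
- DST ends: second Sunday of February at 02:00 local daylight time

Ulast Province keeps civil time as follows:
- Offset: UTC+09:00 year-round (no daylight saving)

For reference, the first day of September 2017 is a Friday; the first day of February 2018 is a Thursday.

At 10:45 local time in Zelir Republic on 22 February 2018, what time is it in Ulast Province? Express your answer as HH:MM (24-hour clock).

10:15

1 September 2017 is a Friday, so the first Friday is September 1 and the third is September 15.
1 February 2018 is a Thursday, so the first Sunday is February 4 and the second is February 11.
Daylight saving runs 15 September 2017 – 11 February 2018; 22 February 2018 is outside that window, so Zelir Republic is on standard time at UTC+09:30.
10:45 Zelir Republic − 9h30m = 01:15 UTC.
Ulast Province has no daylight saving, so its offset is UTC+09:00 year-round.
01:15 UTC + 9h = 10:15 Ulast Province.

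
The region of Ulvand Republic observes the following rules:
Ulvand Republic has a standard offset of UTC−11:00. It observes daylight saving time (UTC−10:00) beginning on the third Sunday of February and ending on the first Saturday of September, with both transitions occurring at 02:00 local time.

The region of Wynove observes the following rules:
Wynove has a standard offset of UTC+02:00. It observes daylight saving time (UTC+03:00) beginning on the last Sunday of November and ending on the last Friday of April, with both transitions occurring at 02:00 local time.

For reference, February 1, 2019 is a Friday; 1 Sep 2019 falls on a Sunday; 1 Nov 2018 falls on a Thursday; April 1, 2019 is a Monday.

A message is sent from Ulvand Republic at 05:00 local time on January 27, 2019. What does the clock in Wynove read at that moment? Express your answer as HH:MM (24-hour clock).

1 February 2019 is a Friday, so the first Sunday is February 3 and the third is February 17.
1 September 2019 is a Sunday, so the first Saturday is September 7.
January 27, 2019 does not fall between 17 February and 7 September, so daylight saving is not in effect and Ulvand Republic is at UTC−11:00.
05:00 Ulvand Republic + 11h = 16:00 UTC.
1 November 2018 is a Thursday, so Sundays fall on 4, 11, 18, 25; the last is November 25.
1 April 2019 is a Monday, so Fridays fall on 5, 12, 19, 26; the last is April 26.
At the standard offset (UTC+02:00), 16:00 UTC + 2h = 18:00 Wynove standard time.
Daylight saving runs 25 November 2018 – 26 April 2019; the standard-time date in Wynove, January 27, 2019, is inside that window, so Wynove is at UTC+03:00.
16:00 UTC + 3h = 19:00 Wynove.

19:00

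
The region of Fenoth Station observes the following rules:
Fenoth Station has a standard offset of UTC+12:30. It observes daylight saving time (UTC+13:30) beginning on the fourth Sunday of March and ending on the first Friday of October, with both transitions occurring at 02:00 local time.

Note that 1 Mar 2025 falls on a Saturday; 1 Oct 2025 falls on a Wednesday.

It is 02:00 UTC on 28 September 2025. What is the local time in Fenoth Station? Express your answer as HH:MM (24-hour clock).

1 March 2025 is a Saturday, so the first Sunday is March 2 and the fourth is March 23.
1 October 2025 is a Wednesday, so the first Friday is October 3.
At the standard offset (UTC+12:30), 02:00 UTC + 12h30m = 14:30 Fenoth Station standard time.
The standard-time date in Fenoth Station, 28 September 2025, falls between 23 March and 3 October, so daylight saving is in effect and Fenoth Station is at UTC+13:30.
02:00 UTC + 13h30m = 15:30 local.

15:30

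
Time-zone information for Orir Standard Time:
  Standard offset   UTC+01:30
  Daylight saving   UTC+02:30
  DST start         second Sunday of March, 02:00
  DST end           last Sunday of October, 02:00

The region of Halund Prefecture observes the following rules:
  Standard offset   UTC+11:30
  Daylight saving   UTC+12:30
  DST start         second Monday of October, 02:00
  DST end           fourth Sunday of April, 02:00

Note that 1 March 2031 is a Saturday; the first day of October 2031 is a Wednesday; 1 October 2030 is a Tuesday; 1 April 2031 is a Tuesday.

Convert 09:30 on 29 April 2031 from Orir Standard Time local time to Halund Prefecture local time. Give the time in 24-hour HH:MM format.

1 March 2031 is a Saturday, so the first Sunday is March 2 and the second is March 9.
1 October 2031 is a Wednesday, so Sundays fall on 5, 12, 19, 26; the last is October 26.
Daylight saving runs 9 March – 26 October; 29 April 2031 is inside that window, so Orir Standard Time is at UTC+02:30.
09:30 Orir Standard Time − 2h30m = 07:00 UTC.
1 October 2030 is a Tuesday, so the first Monday is October 7 and the second is October 14.
1 April 2031 is a Tuesday, so the first Sunday is April 6 and the fourth is April 27.
At the standard offset (UTC+11:30), 07:00 UTC + 11h30m = 18:30 Halund Prefecture standard time.
The standard-time date in Halund Prefecture, 29 April 2031, is outside the daylight-saving period (14 October 2030 – 27 April 2031), so Halund Prefecture is on standard time, UTC+11:30.
07:00 UTC + 11h30m = 18:30 Halund Prefecture.

18:30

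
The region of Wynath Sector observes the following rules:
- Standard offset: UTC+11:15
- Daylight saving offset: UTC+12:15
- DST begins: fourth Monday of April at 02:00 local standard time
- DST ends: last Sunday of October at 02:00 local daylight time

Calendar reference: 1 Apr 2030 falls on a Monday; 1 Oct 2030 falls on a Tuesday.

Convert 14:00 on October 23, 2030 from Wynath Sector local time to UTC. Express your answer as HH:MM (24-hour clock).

1 April 2030 is a Monday, so the first Monday is April 1 and the fourth is April 22.
1 October 2030 is a Tuesday, so Sundays fall on 6, 13, 20, 27; the last is October 27.
Daylight saving runs 22 April – 27 October; October 23, 2030 is inside that window, so Wynath Sector is at UTC+12:15.
14:00 local − 12h15m = 01:45 UTC.

01:45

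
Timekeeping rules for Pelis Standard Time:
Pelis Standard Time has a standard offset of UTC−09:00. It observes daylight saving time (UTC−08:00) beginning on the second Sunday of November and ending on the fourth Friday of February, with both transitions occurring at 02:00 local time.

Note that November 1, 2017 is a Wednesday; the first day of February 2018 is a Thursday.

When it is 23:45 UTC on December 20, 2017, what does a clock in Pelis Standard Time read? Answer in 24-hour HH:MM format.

15:45

1 November 2017 is a Wednesday, so the first Sunday is November 5 and the second is November 12.
1 February 2018 is a Thursday, so the first Friday is February 2 and the fourth is February 23.
At the standard offset (UTC−09:00), 23:45 UTC − 9h = 14:45 Pelis Standard Time standard time.
The standard-time date in Pelis Standard Time, December 20, 2017, lies within the daylight-saving period (12 November 2017 – 23 February 2018), so Pelis Standard Time is on daylight time, UTC−08:00.
23:45 UTC − 8h = 15:45 local.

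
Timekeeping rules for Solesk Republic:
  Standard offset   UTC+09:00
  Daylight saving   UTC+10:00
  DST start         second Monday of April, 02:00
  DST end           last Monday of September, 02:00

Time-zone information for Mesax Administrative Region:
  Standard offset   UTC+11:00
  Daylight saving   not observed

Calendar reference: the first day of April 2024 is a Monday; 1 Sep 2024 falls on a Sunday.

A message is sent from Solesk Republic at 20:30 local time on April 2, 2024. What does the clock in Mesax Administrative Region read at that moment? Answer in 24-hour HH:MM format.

1 April 2024 is a Monday, so the first Monday is April 1 and the second is April 8.
1 September 2024 is a Sunday, so Mondays fall on 2, 9, 16, 23, 30; the last is September 30.
April 2, 2024 does not fall between 8 April and 30 September, so daylight saving is not in effect and Solesk Republic is at UTC+09:00.
20:30 Solesk Republic − 9h = 11:30 UTC.
Mesax Administrative Region has no daylight saving, so its offset is UTC+11:00 year-round.
11:30 UTC + 11h = 22:30 Mesax Administrative Region.

22:30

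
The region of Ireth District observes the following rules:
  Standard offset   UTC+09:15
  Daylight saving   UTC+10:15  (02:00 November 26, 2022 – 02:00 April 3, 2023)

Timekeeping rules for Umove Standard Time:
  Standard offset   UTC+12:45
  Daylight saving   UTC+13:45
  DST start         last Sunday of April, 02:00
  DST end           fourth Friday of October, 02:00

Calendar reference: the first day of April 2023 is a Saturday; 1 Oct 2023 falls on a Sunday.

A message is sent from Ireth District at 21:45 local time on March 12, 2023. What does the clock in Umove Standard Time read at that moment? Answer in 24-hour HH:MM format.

00:15

March 12, 2023 lies within the daylight-saving period (26 November 2022 – 3 April 2023), so Ireth District is on daylight time, UTC+10:15.
21:45 Ireth District − 10h15m = 11:30 UTC.
1 April 2023 is a Saturday, so Sundays fall on 2, 9, 16, 23, 30; the last is April 30.
1 October 2023 is a Sunday, so the first Friday is October 6 and the fourth is October 27.
At the standard offset (UTC+12:45), 11:30 UTC + 12h45m = 00:15 Umove Standard Time standard time (rolling into the next day, 13 March 2023).
The standard-time date in Umove Standard Time, March 13, 2023, does not fall between 30 April and 27 October, so daylight saving is not in effect and Umove Standard Time is at UTC+12:45.
11:30 UTC + 12h45m = 00:15 Umove Standard Time (rolling into the next day, 13 March 2023).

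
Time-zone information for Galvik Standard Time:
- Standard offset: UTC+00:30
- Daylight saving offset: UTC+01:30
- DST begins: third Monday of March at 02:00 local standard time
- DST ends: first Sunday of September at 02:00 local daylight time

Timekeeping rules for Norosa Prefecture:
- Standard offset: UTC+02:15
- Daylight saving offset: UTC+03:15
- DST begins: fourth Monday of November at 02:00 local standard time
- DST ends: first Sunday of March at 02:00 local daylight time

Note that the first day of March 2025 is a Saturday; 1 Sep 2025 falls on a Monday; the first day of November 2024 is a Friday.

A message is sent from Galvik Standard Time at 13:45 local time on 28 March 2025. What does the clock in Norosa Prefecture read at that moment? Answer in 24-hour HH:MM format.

14:30

1 March 2025 is a Saturday, so the first Monday is March 3 and the third is March 17.
1 September 2025 is a Monday, so the first Sunday is September 7.
28 March 2025 falls between 17 March and 7 September, so daylight saving is in effect and Galvik Standard Time is at UTC+01:30.
13:45 Galvik Standard Time − 1h30m = 12:15 UTC.
1 November 2024 is a Friday, so the first Monday is November 4 and the fourth is November 25.
1 March 2025 is a Saturday, so the first Sunday is March 2.
At the standard offset (UTC+02:15), 12:15 UTC + 2h15m = 14:30 Norosa Prefecture standard time.
Daylight saving runs 25 November 2024 – 2 March 2025; the standard-time date in Norosa Prefecture, 28 March 2025, is outside that window, so Norosa Prefecture is on standard time at UTC+02:15.
12:15 UTC + 2h15m = 14:30 Norosa Prefecture.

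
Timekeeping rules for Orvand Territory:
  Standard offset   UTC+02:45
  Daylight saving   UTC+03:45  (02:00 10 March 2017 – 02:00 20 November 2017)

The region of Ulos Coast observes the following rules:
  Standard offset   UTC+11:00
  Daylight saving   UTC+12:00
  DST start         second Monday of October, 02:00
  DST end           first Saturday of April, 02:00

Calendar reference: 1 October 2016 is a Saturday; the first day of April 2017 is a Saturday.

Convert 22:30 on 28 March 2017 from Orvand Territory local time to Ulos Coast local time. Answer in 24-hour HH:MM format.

06:45

Daylight saving runs 10 March – 20 November; 28 March 2017 is inside that window, so Orvand Territory is at UTC+03:45.
22:30 Orvand Territory − 3h45m = 18:45 UTC.
1 October 2016 is a Saturday, so the first Monday is October 3 and the second is October 10.
1 April 2017 is a Saturday, so the first Saturday is April 1.
At the standard offset (UTC+11:00), 18:45 UTC + 11h = 05:45 Ulos Coast standard time (rolling into the next day, 29 March 2017).
The standard-time date in Ulos Coast, 29 March 2017, lies within the daylight-saving period (10 October 2016 – 1 April 2017), so Ulos Coast is on daylight time, UTC+12:00.
18:45 UTC + 12h = 06:45 Ulos Coast (rolling into the next day, 29 March 2017).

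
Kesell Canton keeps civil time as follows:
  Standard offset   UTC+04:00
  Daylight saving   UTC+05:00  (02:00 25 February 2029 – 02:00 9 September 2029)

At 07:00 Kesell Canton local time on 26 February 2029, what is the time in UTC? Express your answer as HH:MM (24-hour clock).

Daylight saving runs 25 February – 9 September; 26 February 2029 is inside that window, so Kesell Canton is at UTC+05:00.
07:00 local − 5h = 02:00 UTC.

02:00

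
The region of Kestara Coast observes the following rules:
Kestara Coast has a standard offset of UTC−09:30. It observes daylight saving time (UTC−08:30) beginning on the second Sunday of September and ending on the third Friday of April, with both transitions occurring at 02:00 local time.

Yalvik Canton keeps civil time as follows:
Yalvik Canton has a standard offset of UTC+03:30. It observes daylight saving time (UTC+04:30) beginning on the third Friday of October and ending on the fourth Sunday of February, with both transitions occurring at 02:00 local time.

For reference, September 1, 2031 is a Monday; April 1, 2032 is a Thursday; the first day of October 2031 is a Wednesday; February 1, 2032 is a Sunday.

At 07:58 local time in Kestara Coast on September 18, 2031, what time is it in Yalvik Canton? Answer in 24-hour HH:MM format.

1 September 2031 is a Monday, so the first Sunday is September 7 and the second is September 14.
1 April 2032 is a Thursday, so the first Friday is April 2 and the third is April 16.
September 18, 2031 lies within the daylight-saving period (14 September 2031 – 16 April 2032), so Kestara Coast is on daylight time, UTC−08:30.
07:58 Kestara Coast + 8h30m = 16:28 UTC.
1 October 2031 is a Wednesday, so the first Friday is October 3 and the third is October 17.
1 February 2032 is a Sunday, so the first Sunday is February 1 and the fourth is February 22.
At the standard offset (UTC+03:30), 16:28 UTC + 3h30m = 19:58 Yalvik Canton standard time.
The standard-time date in Yalvik Canton, September 18, 2031, is outside the daylight-saving period (17 October 2031 – 22 February 2032), so Yalvik Canton is on standard time, UTC+03:30.
16:28 UTC + 3h30m = 19:58 Yalvik Canton.

19:58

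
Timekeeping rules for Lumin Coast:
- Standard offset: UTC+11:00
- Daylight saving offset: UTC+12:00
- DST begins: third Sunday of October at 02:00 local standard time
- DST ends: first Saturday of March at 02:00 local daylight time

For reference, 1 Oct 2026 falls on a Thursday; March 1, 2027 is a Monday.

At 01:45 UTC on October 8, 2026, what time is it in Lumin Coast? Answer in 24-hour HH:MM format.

12:45

1 October 2026 is a Thursday, so the first Sunday is October 4 and the third is October 18.
1 March 2027 is a Monday, so the first Saturday is March 6.
At the standard offset (UTC+11:00), 01:45 UTC + 11h = 12:45 Lumin Coast standard time.
Daylight saving runs 18 October 2026 – 6 March 2027; the standard-time date in Lumin Coast, October 8, 2026, is outside that window, so Lumin Coast is on standard time at UTC+11:00.
01:45 UTC + 11h = 12:45 local.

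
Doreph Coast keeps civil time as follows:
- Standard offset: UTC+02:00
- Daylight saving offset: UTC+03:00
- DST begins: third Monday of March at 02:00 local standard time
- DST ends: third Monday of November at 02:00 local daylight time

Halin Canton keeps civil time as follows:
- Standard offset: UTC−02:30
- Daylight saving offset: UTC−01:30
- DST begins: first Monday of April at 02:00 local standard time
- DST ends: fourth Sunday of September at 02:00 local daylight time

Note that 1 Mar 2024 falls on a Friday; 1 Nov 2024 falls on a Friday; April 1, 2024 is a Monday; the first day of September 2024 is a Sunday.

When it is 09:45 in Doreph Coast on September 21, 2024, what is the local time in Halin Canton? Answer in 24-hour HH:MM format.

1 March 2024 is a Friday, so the first Monday is March 4 and the third is March 18.
1 November 2024 is a Friday, so the first Monday is November 4 and the third is November 18.
September 21, 2024 lies within the daylight-saving period (18 March – 18 November), so Doreph Coast is on daylight time, UTC+03:00.
09:45 Doreph Coast − 3h = 06:45 UTC.
1 April 2024 is a Monday, so the first Monday is April 1.
1 September 2024 is a Sunday, so the first Sunday is September 1 and the fourth is September 22.
At the standard offset (UTC−02:30), 06:45 UTC − 2h30m = 04:15 Halin Canton standard time.
The standard-time date in Halin Canton, September 21, 2024, lies within the daylight-saving period (1 April – 22 September), so Halin Canton is on daylight time, UTC−01:30.
06:45 UTC − 1h30m = 05:15 Halin Canton.

05:15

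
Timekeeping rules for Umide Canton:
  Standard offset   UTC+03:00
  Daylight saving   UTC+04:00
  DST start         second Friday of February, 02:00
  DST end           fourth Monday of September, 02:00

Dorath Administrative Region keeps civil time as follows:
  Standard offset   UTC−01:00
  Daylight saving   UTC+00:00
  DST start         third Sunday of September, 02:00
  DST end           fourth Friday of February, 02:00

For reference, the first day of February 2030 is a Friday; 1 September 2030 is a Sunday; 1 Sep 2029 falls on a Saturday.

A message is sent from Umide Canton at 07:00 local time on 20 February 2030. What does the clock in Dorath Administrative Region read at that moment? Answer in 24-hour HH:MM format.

1 February 2030 is a Friday, so the first Friday is February 1 and the second is February 8.
1 September 2030 is a Sunday, so the first Monday is September 2 and the fourth is September 23.
20 February 2030 lies within the daylight-saving period (8 February – 23 September), so Umide Canton is on daylight time, UTC+04:00.
07:00 Umide Canton − 4h = 03:00 UTC.
1 September 2029 is a Saturday, so the first Sunday is September 2 and the third is September 16.
1 February 2030 is a Friday, so the first Friday is February 1 and the fourth is February 22.
At the standard offset (UTC−01:00), 03:00 UTC − 1h = 02:00 Dorath Administrative Region standard time.
Daylight saving runs 16 September 2029 – 22 February 2030; the standard-time date in Dorath Administrative Region, 20 February 2030, is inside that window, so Dorath Administrative Region is at UTC+00:00.
03:00 UTC + 0h = 03:00 Dorath Administrative Region.

03:00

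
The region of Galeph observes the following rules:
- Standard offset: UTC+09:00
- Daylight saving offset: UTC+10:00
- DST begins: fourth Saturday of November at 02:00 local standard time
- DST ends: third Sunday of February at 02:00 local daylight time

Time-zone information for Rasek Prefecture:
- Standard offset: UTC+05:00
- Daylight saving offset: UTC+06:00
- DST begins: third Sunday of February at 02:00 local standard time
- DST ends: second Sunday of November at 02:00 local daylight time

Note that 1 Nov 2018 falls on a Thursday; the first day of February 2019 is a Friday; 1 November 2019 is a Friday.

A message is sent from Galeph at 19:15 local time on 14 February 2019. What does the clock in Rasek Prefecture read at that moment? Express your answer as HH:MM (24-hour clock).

14:15

1 November 2018 is a Thursday, so the first Saturday is November 3 and the fourth is November 24.
1 February 2019 is a Friday, so the first Sunday is February 3 and the third is February 17.
14 February 2019 falls between 24 November 2018 and 17 February 2019, so daylight saving is in effect and Galeph is at UTC+10:00.
19:15 Galeph − 10h = 09:15 UTC.
1 February 2019 is a Friday, so the first Sunday is February 3 and the third is February 17.
1 November 2019 is a Friday, so the first Sunday is November 3 and the second is November 10.
At the standard offset (UTC+05:00), 09:15 UTC + 5h = 14:15 Rasek Prefecture standard time.
Daylight saving runs 17 February – 10 November; the standard-time date in Rasek Prefecture, 14 February 2019, is outside that window, so Rasek Prefecture is on standard time at UTC+05:00.
09:15 UTC + 5h = 14:15 Rasek Prefecture.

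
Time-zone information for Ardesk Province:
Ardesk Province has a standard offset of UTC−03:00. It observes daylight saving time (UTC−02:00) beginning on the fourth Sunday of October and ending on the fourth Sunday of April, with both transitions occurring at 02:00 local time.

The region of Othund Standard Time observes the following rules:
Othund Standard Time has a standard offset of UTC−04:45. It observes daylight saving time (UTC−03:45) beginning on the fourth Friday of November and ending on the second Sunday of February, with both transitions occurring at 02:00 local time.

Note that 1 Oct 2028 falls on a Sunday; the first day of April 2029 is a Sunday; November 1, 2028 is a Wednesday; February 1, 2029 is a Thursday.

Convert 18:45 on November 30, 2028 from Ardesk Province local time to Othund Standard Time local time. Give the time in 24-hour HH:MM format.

17:00

1 October 2028 is a Sunday, so the first Sunday is October 1 and the fourth is October 22.
1 April 2029 is a Sunday, so the first Sunday is April 1 and the fourth is April 22.
November 30, 2028 lies within the daylight-saving period (22 October 2028 – 22 April 2029), so Ardesk Province is on daylight time, UTC−02:00.
18:45 Ardesk Province + 2h = 20:45 UTC.
1 November 2028 is a Wednesday, so the first Friday is November 3 and the fourth is November 24.
1 February 2029 is a Thursday, so the first Sunday is February 4 and the second is February 11.
At the standard offset (UTC−04:45), 20:45 UTC − 4h45m = 16:00 Othund Standard Time standard time.
The standard-time date in Othund Standard Time, November 30, 2028, lies within the daylight-saving period (24 November 2028 – 11 February 2029), so Othund Standard Time is on daylight time, UTC−03:45.
20:45 UTC − 3h45m = 17:00 Othund Standard Time.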